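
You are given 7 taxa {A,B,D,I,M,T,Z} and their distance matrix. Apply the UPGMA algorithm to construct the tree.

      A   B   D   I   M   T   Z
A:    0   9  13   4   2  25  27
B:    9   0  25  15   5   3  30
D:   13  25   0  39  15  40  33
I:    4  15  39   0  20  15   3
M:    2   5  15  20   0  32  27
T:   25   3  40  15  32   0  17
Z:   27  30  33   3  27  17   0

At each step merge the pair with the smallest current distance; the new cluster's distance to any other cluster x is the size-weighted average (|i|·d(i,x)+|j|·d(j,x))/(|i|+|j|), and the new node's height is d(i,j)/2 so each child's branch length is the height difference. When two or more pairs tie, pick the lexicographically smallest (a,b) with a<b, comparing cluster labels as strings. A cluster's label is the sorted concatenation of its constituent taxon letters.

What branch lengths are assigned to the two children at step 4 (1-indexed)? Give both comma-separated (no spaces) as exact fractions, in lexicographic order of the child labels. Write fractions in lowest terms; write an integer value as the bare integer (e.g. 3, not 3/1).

step 1: merge (A,M) at d=2; branch lengths A→1, M→1; new cluster AM
  updated: d(AM,B)=7, d(AM,D)=14, d(AM,I)=12, d(AM,T)=57/2, d(AM,Z)=27
step 2: merge (B,T) at d=3; branch lengths B→3/2, T→3/2; new cluster BT
  updated: d(AM,BT)=71/4, d(BT,D)=65/2, d(BT,I)=15, d(BT,Z)=47/2
step 3: merge (I,Z) at d=3; branch lengths I→3/2, Z→3/2; new cluster IZ
  updated: d(AM,IZ)=39/2, d(BT,IZ)=77/4, d(D,IZ)=36
step 4: merge (AM,D) at d=14; branch lengths AM→6, D→7; new cluster ADM
  updated: d(ADM,BT)=68/3, d(ADM,IZ)=25
step 5: merge (BT,IZ) at d=77/4; branch lengths BT→65/8, IZ→65/8; new cluster BITZ
  updated: d(ADM,BITZ)=143/6
step 6: merge (ADM,BITZ) at d=143/6; branch lengths ADM→59/12, BITZ→55/24; new cluster ABDIMTZ
final tree: (((A:1,M:1):6,D:7):59/12,((B:3/2,T:3/2):65/8,(I:3/2,Z:3/2):65/8):55/24)
total length: 1067/24

6,7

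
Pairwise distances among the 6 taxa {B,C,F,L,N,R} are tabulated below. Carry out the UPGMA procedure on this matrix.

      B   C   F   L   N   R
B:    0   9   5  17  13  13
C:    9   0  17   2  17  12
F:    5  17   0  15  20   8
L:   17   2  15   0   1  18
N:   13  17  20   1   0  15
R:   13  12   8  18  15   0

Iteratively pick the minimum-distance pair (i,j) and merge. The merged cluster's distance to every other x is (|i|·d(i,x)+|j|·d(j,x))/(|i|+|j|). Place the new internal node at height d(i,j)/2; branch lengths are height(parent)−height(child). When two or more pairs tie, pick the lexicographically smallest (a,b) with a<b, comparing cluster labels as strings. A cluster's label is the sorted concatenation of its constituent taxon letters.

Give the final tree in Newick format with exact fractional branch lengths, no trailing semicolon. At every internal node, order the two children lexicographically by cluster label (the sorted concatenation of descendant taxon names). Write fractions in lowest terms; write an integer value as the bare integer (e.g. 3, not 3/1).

(((B:5/2,F:5/2):11/4,R:21/4):83/36,(C:19/4,(L:1/2,N:1/2):17/4):101/36)

step 1: merge (L,N) at d=1; branch lengths L→1/2, N→1/2; new cluster LN
  updated: d(B,LN)=15, d(C,LN)=19/2, d(F,LN)=35/2, d(LN,R)=33/2
step 2: merge (B,F) at d=5; branch lengths B→5/2, F→5/2; new cluster BF
  updated: d(BF,C)=13, d(BF,LN)=65/4, d(BF,R)=21/2
step 3: merge (C,LN) at d=19/2; branch lengths C→19/4, LN→17/4; new cluster CLN
  updated: d(BF,CLN)=91/6, d(CLN,R)=15
step 4: merge (BF,R) at d=21/2; branch lengths BF→11/4, R→21/4; new cluster BFR
  updated: d(BFR,CLN)=136/9
step 5: merge (BFR,CLN) at d=136/9; branch lengths BFR→83/36, CLN→101/36; new cluster BCFLNR
final tree: (((B:5/2,F:5/2):11/4,R:21/4):83/36,(C:19/4,(L:1/2,N:1/2):17/4):101/36)
total length: 253/9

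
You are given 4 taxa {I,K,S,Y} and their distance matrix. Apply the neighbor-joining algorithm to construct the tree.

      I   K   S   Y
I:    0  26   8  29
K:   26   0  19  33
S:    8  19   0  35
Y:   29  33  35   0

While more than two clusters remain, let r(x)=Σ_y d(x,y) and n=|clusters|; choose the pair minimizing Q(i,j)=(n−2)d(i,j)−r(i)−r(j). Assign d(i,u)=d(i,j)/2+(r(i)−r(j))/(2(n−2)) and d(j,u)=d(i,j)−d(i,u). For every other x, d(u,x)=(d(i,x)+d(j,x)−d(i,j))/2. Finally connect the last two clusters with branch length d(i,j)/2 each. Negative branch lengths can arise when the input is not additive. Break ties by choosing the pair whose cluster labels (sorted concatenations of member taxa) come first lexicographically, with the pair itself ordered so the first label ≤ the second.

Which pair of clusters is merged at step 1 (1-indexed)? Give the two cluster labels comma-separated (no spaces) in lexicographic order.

step 1: merge (I,S) at d=8, Q=-109; branch lengths I→17/4, S→15/4; new cluster IS
  updated: d(IS,K)=37/2, d(IS,Y)=28
step 2: merge (IS,K) at d=37/2, Q=-159/2; branch lengths IS→27/4, K→47/4; new cluster IKS
  updated: d(IKS,Y)=85/4
step 3: merge (IKS,Y) at d=85/4; branch lengths IKS→85/8, Y→85/8; new cluster IKSY
final tree: (((I:17/4,S:15/4):27/4,K:47/4):85/8,Y:85/8)
total length: 191/4

I,S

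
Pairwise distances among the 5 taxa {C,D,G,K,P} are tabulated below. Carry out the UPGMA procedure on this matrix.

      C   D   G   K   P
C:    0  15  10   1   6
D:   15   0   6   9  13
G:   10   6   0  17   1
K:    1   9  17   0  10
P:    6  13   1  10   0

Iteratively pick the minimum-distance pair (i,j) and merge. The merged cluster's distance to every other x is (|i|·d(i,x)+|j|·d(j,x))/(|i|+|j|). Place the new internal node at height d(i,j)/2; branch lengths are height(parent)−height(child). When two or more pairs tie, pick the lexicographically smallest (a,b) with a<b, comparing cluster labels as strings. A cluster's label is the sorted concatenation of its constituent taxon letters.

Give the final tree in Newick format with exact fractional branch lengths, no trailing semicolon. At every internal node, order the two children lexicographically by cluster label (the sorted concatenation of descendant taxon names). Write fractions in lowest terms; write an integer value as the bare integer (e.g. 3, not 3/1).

step 1: merge (C,K) at d=1; branch lengths C→1/2, K→1/2; new cluster CK
  updated: d(CK,D)=12, d(CK,G)=27/2, d(CK,P)=8
step 2: merge (G,P) at d=1; branch lengths G→1/2, P→1/2; new cluster GP
  updated: d(CK,GP)=43/4, d(D,GP)=19/2
step 3: merge (D,GP) at d=19/2; branch lengths D→19/4, GP→17/4; new cluster DGP
  updated: d(CK,DGP)=67/6
step 4: merge (CK,DGP) at d=67/6; branch lengths CK→61/12, DGP→5/6; new cluster CDGKP
final tree: ((C:1/2,K:1/2):61/12,(D:19/4,(G:1/2,P:1/2):17/4):5/6)
total length: 203/12

((C:1/2,K:1/2):61/12,(D:19/4,(G:1/2,P:1/2):17/4):5/6)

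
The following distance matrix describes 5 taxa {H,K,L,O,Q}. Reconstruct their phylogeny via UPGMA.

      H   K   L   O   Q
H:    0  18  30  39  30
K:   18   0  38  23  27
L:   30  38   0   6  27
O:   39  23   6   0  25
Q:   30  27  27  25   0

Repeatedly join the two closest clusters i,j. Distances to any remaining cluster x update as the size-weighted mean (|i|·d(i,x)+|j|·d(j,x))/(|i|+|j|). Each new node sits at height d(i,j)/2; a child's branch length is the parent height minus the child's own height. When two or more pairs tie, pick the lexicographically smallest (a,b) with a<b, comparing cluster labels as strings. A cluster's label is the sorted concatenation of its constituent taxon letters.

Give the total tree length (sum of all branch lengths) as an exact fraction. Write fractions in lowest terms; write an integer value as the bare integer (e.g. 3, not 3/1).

337/6

step 1: merge (L,O) at d=6; branch lengths L→3, O→3; new cluster LO
  updated: d(H,LO)=69/2, d(K,LO)=61/2, d(LO,Q)=26
step 2: merge (H,K) at d=18; branch lengths H→9, K→9; new cluster HK
  updated: d(HK,LO)=65/2, d(HK,Q)=57/2
step 3: merge (LO,Q) at d=26; branch lengths LO→10, Q→13; new cluster LOQ
  updated: d(HK,LOQ)=187/6
step 4: merge (HK,LOQ) at d=187/6; branch lengths HK→79/12, LOQ→31/12; new cluster HKLOQ
final tree: ((H:9,K:9):79/12,((L:3,O:3):10,Q:13):31/12)
total length: 337/6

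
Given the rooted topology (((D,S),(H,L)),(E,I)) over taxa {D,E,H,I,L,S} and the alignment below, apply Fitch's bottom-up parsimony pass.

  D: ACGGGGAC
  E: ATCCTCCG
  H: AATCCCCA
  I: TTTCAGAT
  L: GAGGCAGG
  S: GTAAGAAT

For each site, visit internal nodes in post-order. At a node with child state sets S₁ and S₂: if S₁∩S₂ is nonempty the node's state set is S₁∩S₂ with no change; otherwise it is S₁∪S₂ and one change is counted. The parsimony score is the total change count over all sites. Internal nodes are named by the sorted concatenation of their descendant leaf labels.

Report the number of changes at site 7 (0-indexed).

DS@0: {A} ∪ {G} = {A,G} (union, +1)
HL@0: {A} ∪ {G} = {A,G} (union, +1)
DHLS@0: {A,G} ∩ {A,G} = {A,G} (intersection, +0)
EI@0: {A} ∪ {T} = {A,T} (union, +1)
DEHILS@0: {A,G} ∩ {A,T} = {A} (intersection, +0)
DS@1: {C} ∪ {T} = {C,T} (union, +1)
HL@1: {A} ∩ {A} = {A} (intersection, +0)
DHLS@1: {C,T} ∪ {A} = {A,C,T} (union, +1)
EI@1: {T} ∩ {T} = {T} (intersection, +0)
DEHILS@1: {A,C,T} ∩ {T} = {T} (intersection, +0)
DS@2: {G} ∪ {A} = {A,G} (union, +1)
HL@2: {T} ∪ {G} = {G,T} (union, +1)
DHLS@2: {A,G} ∩ {G,T} = {G} (intersection, +0)
EI@2: {C} ∪ {T} = {C,T} (union, +1)
DEHILS@2: {G} ∪ {C,T} = {C,G,T} (union, +1)
DS@3: {G} ∪ {A} = {A,G} (union, +1)
HL@3: {C} ∪ {G} = {C,G} (union, +1)
DHLS@3: {A,G} ∩ {C,G} = {G} (intersection, +0)
EI@3: {C} ∩ {C} = {C} (intersection, +0)
DEHILS@3: {G} ∪ {C} = {C,G} (union, +1)
DS@4: {G} ∩ {G} = {G} (intersection, +0)
HL@4: {C} ∩ {C} = {C} (intersection, +0)
DHLS@4: {G} ∪ {C} = {C,G} (union, +1)
EI@4: {T} ∪ {A} = {A,T} (union, +1)
DEHILS@4: {C,G} ∪ {A,T} = {A,C,G,T} (union, +1)
DS@5: {G} ∪ {A} = {A,G} (union, +1)
HL@5: {C} ∪ {A} = {A,C} (union, +1)
DHLS@5: {A,G} ∩ {A,C} = {A} (intersection, +0)
EI@5: {C} ∪ {G} = {C,G} (union, +1)
DEHILS@5: {A} ∪ {C,G} = {A,C,G} (union, +1)
DS@6: {A} ∩ {A} = {A} (intersection, +0)
HL@6: {C} ∪ {G} = {C,G} (union, +1)
DHLS@6: {A} ∪ {C,G} = {A,C,G} (union, +1)
EI@6: {C} ∪ {A} = {A,C} (union, +1)
DEHILS@6: {A,C,G} ∩ {A,C} = {A,C} (intersection, +0)
DS@7: {C} ∪ {T} = {C,T} (union, +1)
HL@7: {A} ∪ {G} = {A,G} (union, +1)
DHLS@7: {C,T} ∪ {A,G} = {A,C,G,T} (union, +1)
EI@7: {G} ∪ {T} = {G,T} (union, +1)
DEHILS@7: {A,C,G,T} ∩ {G,T} = {G,T} (intersection, +0)
per-site changes: [3, 2, 4, 3, 3, 4, 3, 4]; total = 26

4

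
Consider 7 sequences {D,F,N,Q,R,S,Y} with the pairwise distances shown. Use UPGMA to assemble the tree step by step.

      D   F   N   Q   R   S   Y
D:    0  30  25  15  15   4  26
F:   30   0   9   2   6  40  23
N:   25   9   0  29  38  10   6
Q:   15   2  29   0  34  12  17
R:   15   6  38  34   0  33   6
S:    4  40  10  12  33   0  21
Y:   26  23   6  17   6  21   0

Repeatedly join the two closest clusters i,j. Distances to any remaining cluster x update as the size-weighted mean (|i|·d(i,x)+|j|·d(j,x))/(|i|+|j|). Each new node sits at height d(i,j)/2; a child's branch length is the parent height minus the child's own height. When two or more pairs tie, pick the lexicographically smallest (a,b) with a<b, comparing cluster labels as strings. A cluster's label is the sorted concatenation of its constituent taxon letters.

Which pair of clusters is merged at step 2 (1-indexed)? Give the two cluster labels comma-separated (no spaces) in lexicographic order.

D,S

step 1: merge (F,Q) at d=2; branch lengths F→1, Q→1; new cluster FQ
  updated: d(D,FQ)=45/2, d(FQ,N)=19, d(FQ,R)=20, d(FQ,S)=26, d(FQ,Y)=20
step 2: merge (D,S) at d=4; branch lengths D→2, S→2; new cluster DS
  updated: d(DS,FQ)=97/4, d(DS,N)=35/2, d(DS,R)=24, d(DS,Y)=47/2
step 3: merge (N,Y) at d=6; branch lengths N→3, Y→3; new cluster NY
  updated: d(DS,NY)=41/2, d(FQ,NY)=39/2, d(NY,R)=22
step 4: merge (FQ,NY) at d=39/2; branch lengths FQ→35/4, NY→27/4; new cluster FNQY
  updated: d(DS,FNQY)=179/8, d(FNQY,R)=21
step 5: merge (FNQY,R) at d=21; branch lengths FNQY→3/4, R→21/2; new cluster FNQRY
  updated: d(DS,FNQRY)=227/10
step 6: merge (DS,FNQRY) at d=227/10; branch lengths DS→187/20, FNQRY→17/20; new cluster DFNQRSY
final tree: ((D:2,S:2):187/20,(((F:1,Q:1):35/4,(N:3,Y:3):27/4):3/4,R:21/2):17/20)
total length: 979/20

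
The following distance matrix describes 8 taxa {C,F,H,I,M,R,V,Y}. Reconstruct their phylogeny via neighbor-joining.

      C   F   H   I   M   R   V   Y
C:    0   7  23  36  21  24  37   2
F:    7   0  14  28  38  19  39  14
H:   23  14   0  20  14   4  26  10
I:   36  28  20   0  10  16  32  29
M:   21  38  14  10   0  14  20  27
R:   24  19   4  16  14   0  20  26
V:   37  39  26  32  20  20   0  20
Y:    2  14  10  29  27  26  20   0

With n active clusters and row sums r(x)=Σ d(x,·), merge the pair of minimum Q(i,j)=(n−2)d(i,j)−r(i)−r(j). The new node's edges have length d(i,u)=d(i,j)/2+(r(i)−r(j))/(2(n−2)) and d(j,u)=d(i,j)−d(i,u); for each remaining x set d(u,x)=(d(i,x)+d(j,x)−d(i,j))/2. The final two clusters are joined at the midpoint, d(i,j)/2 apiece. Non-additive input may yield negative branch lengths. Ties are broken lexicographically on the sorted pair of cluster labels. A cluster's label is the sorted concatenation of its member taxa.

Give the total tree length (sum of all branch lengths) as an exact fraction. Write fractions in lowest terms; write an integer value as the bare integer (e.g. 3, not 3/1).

3903/64

iteration 1: select C,F (d=7, Q=-267); attach at lengths (11/4, 17/4); label the merged cluster CF
  updated: d(CF,H)=15, d(CF,I)=57/2, d(CF,M)=26, d(CF,R)=18, d(CF,V)=69/2, d(CF,Y)=9/2
iteration 2: select CF,Y (d=9/2, Q=-441/2); attach at lengths (13/4, 5/4); label the merged cluster CFY
  updated: d(CFY,H)=41/4, d(CFY,I)=53/2, d(CFY,M)=97/4, d(CFY,R)=79/4, d(CFY,V)=25
iteration 3: select I,M (d=10, Q=-587/4); attach at lengths (249/32, 71/32); label the merged cluster IM
  updated: d(CFY,IM)=163/8, d(H,IM)=12, d(IM,R)=10, d(IM,V)=21
iteration 4: select CFY,H (d=41/4, Q=-775/8); attach at lengths (431/48, 61/48); label the merged cluster CFHY
  updated: d(CFHY,IM)=177/16, d(CFHY,R)=27/4, d(CFHY,V)=163/8
iteration 5: select CFHY,R (d=27/4, Q=-983/16); attach at lengths (239/64, 193/64); label the merged cluster CFHRY
  updated: d(CFHRY,IM)=229/32, d(CFHRY,V)=269/16
iteration 6: select CFHRY,IM (d=229/32, Q=-1439/32); attach at lengths (95/64, 363/64); label the merged cluster CFHIMRY
  updated: d(CFHIMRY,V)=981/64
iteration 7: select CFHIMRY,V (d=981/64); attach at lengths (981/128, 981/128); label the merged cluster CFHIMRVY
final tree: ((((((C:11/4,F:17/4):13/4,Y:5/4):431/48,H:61/48):239/64,R:193/64):95/64,(I:249/32,M:71/32):363/64):981/128,V:981/128)
total length: 3903/64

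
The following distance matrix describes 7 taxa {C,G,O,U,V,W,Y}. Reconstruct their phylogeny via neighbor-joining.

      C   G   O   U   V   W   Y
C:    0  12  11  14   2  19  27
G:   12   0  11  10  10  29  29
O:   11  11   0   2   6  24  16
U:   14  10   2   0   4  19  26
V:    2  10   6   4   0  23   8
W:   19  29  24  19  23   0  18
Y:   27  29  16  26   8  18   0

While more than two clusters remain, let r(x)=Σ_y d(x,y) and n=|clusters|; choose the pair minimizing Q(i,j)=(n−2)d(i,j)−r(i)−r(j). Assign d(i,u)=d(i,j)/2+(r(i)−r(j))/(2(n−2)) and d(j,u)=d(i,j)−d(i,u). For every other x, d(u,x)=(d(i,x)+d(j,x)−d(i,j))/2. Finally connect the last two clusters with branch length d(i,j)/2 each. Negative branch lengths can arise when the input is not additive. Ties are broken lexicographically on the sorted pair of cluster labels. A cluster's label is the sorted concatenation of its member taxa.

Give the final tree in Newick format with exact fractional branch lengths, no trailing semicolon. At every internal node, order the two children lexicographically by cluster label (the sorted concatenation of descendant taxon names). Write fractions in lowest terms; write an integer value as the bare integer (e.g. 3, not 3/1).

iteration 1: select W,Y (d=18, Q=-166); attach at lengths (49/5, 41/5); label the merged cluster WY
  updated: d(C,WY)=14, d(G,WY)=20, d(O,WY)=11, d(U,WY)=27/2, d(V,WY)=13/2
iteration 2: select O,U (d=2, Q=-153/2); attach at lengths (11/16, 21/16); label the merged cluster OU
  updated: d(C,OU)=23/2, d(G,OU)=19/2, d(OU,V)=4, d(OU,WY)=45/4
iteration 3: select G,OU (d=19/2, Q=-237/4); attach at lengths (175/24, 53/24); label the merged cluster GOU
  updated: d(C,GOU)=7, d(GOU,V)=9/4, d(GOU,WY)=87/8
iteration 4: select C,V (d=2, Q=-119/4); attach at lengths (65/16, -33/16); label the merged cluster CV
  updated: d(CV,GOU)=29/8, d(CV,WY)=37/4
iteration 5: select CV,GOU (d=29/8, Q=-95/4); attach at lengths (1, 21/8); label the merged cluster CGOUV
  updated: d(CGOUV,WY)=33/4
iteration 6: select CGOUV,WY (d=33/4); attach at lengths (33/8, 33/8); label the merged cluster CGOUVWY
final tree: (((C:65/16,V:-33/16):1,(G:175/24,(O:11/16,U:21/16):53/24):21/8):33/8,(W:49/5,Y:41/5):33/8)
total length: 347/8

(((C:65/16,V:-33/16):1,(G:175/24,(O:11/16,U:21/16):53/24):21/8):33/8,(W:49/5,Y:41/5):33/8)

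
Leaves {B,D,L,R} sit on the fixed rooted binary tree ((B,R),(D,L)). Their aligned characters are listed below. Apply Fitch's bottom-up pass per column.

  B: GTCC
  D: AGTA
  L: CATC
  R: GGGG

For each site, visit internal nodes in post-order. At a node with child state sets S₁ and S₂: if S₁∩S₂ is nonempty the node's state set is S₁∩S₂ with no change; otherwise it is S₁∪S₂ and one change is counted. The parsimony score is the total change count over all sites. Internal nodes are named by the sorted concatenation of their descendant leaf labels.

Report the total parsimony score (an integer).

[col 0] BR: children B:{G}, R:{G} ∩→ {G}; cost 0
[col 0] DL: children D:{A}, L:{C} ∪→ {A,C}; cost 1
[col 0] BDLR: children BR:{G}, DL:{A,C} ∪→ {A,C,G}; cost 1
[col 1] BR: children B:{T}, R:{G} ∪→ {G,T}; cost 1
[col 1] DL: children D:{G}, L:{A} ∪→ {A,G}; cost 1
[col 1] BDLR: children BR:{G,T}, DL:{A,G} ∩→ {G}; cost 0
[col 2] BR: children B:{C}, R:{G} ∪→ {C,G}; cost 1
[col 2] DL: children D:{T}, L:{T} ∩→ {T}; cost 0
[col 2] BDLR: children BR:{C,G}, DL:{T} ∪→ {C,G,T}; cost 1
[col 3] BR: children B:{C}, R:{G} ∪→ {C,G}; cost 1
[col 3] DL: children D:{A}, L:{C} ∪→ {A,C}; cost 1
[col 3] BDLR: children BR:{C,G}, DL:{A,C} ∩→ {C}; cost 0
per-site changes: [2, 2, 2, 2]; total = 8

8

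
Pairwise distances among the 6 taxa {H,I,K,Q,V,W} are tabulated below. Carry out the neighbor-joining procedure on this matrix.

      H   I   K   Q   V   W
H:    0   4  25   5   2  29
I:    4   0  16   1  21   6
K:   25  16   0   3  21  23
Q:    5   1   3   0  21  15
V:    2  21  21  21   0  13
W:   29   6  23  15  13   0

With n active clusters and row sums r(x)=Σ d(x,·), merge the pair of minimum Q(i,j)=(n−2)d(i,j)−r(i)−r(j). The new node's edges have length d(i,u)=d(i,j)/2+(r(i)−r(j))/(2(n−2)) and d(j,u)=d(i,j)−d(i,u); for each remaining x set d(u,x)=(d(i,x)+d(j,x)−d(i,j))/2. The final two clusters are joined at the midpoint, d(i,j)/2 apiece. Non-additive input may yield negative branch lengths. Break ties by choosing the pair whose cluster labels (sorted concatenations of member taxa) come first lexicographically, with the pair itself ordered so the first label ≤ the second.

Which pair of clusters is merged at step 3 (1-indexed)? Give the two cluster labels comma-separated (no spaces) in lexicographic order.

HV,KQ

1. join H+V (d=2, Q=-135) ⇒ HV; edges |H|=-5/8, |V|=21/8
  updated: d(HV,I)=23/2, d(HV,K)=22, d(HV,Q)=12, d(HV,W)=20
2. join K+Q (d=3, Q=-86) ⇒ KQ; edges |K|=7, |Q|=-4
  updated: d(HV,KQ)=31/2, d(I,KQ)=7, d(KQ,W)=35/2
3. join HV+KQ (d=31/2, Q=-56) ⇒ HKQV; edges |HV|=19/2, |KQ|=6
  updated: d(HKQV,I)=3/2, d(HKQV,W)=11
4. join HKQV+I (d=3/2, Q=-37/2) ⇒ HIKQV; edges |HKQV|=13/4, |I|=-7/4
  updated: d(HIKQV,W)=31/4
5. join HIKQV+W (d=31/4) ⇒ HIKQVW; edges |HIKQV|=31/8, |W|=31/8
final tree: ((((H:-5/8,V:21/8):19/2,(K:7,Q:-4):6):13/4,I:-7/4):31/8,W:31/8)
total length: 119/4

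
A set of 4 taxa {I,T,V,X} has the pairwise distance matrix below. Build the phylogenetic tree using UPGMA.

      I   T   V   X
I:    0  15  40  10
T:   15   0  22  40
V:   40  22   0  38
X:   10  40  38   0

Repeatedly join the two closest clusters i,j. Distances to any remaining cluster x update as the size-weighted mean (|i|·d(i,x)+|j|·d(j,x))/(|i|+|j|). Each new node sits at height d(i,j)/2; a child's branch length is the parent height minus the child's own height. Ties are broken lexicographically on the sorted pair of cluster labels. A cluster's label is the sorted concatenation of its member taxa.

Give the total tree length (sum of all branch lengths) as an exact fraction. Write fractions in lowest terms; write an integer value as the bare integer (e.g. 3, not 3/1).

1. join I+X (d=10) ⇒ IX; edges |I|=5, |X|=5
  updated: d(IX,T)=55/2, d(IX,V)=39
2. join T+V (d=22) ⇒ TV; edges |T|=11, |V|=11
  updated: d(IX,TV)=133/4
3. join IX+TV (d=133/4) ⇒ ITVX; edges |IX|=93/8, |TV|=45/8
final tree: ((I:5,X:5):93/8,(T:11,V:11):45/8)
total length: 197/4

197/4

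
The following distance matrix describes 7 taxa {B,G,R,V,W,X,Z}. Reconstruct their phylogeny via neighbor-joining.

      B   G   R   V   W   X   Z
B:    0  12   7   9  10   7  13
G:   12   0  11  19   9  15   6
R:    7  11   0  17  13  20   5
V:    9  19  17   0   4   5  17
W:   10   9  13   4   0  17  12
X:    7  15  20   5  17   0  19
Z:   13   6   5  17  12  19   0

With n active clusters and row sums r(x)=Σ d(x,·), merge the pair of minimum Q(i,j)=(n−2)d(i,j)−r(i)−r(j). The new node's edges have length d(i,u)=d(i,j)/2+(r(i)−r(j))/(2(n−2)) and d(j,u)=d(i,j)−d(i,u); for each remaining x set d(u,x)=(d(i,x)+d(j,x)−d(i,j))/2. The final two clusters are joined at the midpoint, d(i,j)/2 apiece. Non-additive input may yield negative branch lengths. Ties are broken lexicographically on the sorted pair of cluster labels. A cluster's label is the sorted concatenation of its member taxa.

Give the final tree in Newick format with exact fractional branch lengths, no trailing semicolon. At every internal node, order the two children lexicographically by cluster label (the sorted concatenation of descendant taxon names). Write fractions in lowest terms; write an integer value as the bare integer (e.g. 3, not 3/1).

(((((B:5/4,(V:13/10,X:37/10):17/4):31/12,W:11/3):101/32,G:111/32):81/32,R:113/32):47/64,Z:47/64)

1. join V+X (d=5, Q=-129) ⇒ VX; edges |V|=13/10, |X|=37/10
  updated: d(B,VX)=11/2, d(G,VX)=29/2, d(R,VX)=16, d(VX,W)=8, d(VX,Z)=31/2
2. join B+VX (d=11/2, Q=-85) ⇒ BVX; edges |B|=5/4, |VX|=17/4
  updated: d(BVX,G)=21/2, d(BVX,R)=35/4, d(BVX,W)=25/4, d(BVX,Z)=23/2
3. join BVX+W (d=25/4, Q=-117/2) ⇒ BVWX; edges |BVX|=31/12, |W|=11/3
  updated: d(BVWX,G)=53/8, d(BVWX,R)=31/4, d(BVWX,Z)=69/8
4. join BVWX+G (d=53/8, Q=-267/8) ⇒ BGVWX; edges |BVWX|=101/32, |G|=111/32
  updated: d(BGVWX,R)=97/16, d(BGVWX,Z)=4
5. join BGVWX+R (d=97/16, Q=-241/16) ⇒ BGRVWX; edges |BGVWX|=81/32, |R|=113/32
  updated: d(BGRVWX,Z)=47/32
6. join BGRVWX+Z (d=47/32) ⇒ BGRVWXZ; edges |BGRVWX|=47/64, |Z|=47/64
final tree: (((((B:5/4,(V:13/10,X:37/10):17/4):31/12,W:11/3):101/32,G:111/32):81/32,R:113/32):47/64,Z:47/64)
total length: 989/32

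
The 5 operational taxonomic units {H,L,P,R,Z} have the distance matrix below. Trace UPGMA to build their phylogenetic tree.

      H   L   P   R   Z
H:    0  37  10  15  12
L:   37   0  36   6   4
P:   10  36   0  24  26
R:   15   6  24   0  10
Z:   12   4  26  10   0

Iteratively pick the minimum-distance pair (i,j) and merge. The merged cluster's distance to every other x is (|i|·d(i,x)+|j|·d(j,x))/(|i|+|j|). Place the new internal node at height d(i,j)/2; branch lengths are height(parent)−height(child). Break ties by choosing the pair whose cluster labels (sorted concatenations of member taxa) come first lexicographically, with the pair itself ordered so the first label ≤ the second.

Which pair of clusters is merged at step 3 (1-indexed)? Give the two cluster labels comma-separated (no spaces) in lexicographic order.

iteration 1: select L,Z (d=4); attach at lengths (2, 2); label the merged cluster LZ
  updated: d(H,LZ)=49/2, d(LZ,P)=31, d(LZ,R)=8
iteration 2: select LZ,R (d=8); attach at lengths (2, 4); label the merged cluster LRZ
  updated: d(H,LRZ)=64/3, d(LRZ,P)=86/3
iteration 3: select H,P (d=10); attach at lengths (5, 5); label the merged cluster HP
  updated: d(HP,LRZ)=25
iteration 4: select HP,LRZ (d=25); attach at lengths (15/2, 17/2); label the merged cluster HLPRZ
final tree: ((H:5,P:5):15/2,((L:2,Z:2):2,R:4):17/2)
total length: 36

H,P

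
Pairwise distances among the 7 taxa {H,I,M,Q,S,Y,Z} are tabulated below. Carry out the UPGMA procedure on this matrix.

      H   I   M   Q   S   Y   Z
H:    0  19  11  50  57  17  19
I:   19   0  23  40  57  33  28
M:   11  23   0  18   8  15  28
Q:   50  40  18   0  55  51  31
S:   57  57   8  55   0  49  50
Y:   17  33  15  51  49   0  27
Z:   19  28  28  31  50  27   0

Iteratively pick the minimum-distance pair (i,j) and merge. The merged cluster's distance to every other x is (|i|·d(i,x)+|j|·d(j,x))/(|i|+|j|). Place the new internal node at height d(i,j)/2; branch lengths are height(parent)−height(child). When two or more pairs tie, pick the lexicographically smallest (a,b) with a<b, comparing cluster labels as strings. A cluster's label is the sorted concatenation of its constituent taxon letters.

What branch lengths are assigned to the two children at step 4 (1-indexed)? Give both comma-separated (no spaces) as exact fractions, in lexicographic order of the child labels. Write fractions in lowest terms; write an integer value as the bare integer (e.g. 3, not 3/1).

step 1: merge (M,S) at d=8; branch lengths M→4, S→4; new cluster MS
  updated: d(H,MS)=34, d(I,MS)=40, d(MS,Q)=73/2, d(MS,Y)=32, d(MS,Z)=39
step 2: merge (H,Y) at d=17; branch lengths H→17/2, Y→17/2; new cluster HY
  updated: d(HY,I)=26, d(HY,MS)=33, d(HY,Q)=101/2, d(HY,Z)=23
step 3: merge (HY,Z) at d=23; branch lengths HY→3, Z→23/2; new cluster HYZ
  updated: d(HYZ,I)=80/3, d(HYZ,MS)=35, d(HYZ,Q)=44
step 4: merge (HYZ,I) at d=80/3; branch lengths HYZ→11/6, I→40/3; new cluster HIYZ
  updated: d(HIYZ,MS)=145/4, d(HIYZ,Q)=43
step 5: merge (HIYZ,MS) at d=145/4; branch lengths HIYZ→115/24, MS→113/8; new cluster HIMSYZ
  updated: d(HIMSYZ,Q)=245/6
step 6: merge (HIMSYZ,Q) at d=245/6; branch lengths HIMSYZ→55/24, Q→245/12; new cluster HIMQSYZ
final tree: (((((H:17/2,Y:17/2):3,Z:23/2):11/6,I:40/3):115/24,(M:4,S:4):113/8):55/24,Q:245/12)
total length: 2311/24

11/6,40/3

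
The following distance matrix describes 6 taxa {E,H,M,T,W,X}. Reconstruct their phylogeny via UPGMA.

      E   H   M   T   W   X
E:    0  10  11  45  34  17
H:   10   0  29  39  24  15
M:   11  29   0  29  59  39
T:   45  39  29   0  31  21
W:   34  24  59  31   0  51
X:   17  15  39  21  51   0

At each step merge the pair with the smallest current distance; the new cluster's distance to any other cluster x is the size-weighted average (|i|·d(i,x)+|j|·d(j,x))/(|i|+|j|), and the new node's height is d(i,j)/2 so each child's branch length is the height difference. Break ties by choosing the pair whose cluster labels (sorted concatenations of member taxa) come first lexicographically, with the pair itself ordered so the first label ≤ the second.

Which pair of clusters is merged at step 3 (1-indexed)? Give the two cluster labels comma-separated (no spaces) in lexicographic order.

step 1: merge (E,H) at d=10; branch lengths E→5, H→5; new cluster EH
  updated: d(EH,M)=20, d(EH,T)=42, d(EH,W)=29, d(EH,X)=16
step 2: merge (EH,X) at d=16; branch lengths EH→3, X→8; new cluster EHX
  updated: d(EHX,M)=79/3, d(EHX,T)=35, d(EHX,W)=109/3
step 3: merge (EHX,M) at d=79/3; branch lengths EHX→31/6, M→79/6; new cluster EHMX
  updated: d(EHMX,T)=67/2, d(EHMX,W)=42
step 4: merge (T,W) at d=31; branch lengths T→31/2, W→31/2; new cluster TW
  updated: d(EHMX,TW)=151/4
step 5: merge (EHMX,TW) at d=151/4; branch lengths EHMX→137/24, TW→27/8; new cluster EHMTWX
final tree: ((((E:5,H:5):3,X:8):31/6,M:79/6):137/24,(T:31/2,W:31/2):27/8)
total length: 953/12

EHX,M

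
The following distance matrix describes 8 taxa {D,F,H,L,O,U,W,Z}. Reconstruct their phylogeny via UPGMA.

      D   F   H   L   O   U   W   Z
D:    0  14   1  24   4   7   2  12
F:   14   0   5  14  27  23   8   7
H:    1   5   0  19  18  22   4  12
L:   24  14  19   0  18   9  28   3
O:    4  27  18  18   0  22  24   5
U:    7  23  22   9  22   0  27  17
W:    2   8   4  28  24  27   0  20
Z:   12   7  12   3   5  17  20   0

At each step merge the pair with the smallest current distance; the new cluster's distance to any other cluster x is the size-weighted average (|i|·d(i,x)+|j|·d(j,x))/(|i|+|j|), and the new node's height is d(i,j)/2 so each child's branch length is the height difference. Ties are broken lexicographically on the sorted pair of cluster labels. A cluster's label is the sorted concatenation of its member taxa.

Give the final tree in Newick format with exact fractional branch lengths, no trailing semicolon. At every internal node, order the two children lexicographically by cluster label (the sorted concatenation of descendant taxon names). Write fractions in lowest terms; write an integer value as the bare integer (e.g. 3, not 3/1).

((((D:1/2,H:1/2):1,W:3/2):3,F:9/2):9/2,(((L:3/2,Z:3/2):17/4,O:23/4):9/4,U:8):1)

1. join D+H (d=1) ⇒ DH; edges |D|=1/2, |H|=1/2
  updated: d(DH,F)=19/2, d(DH,L)=43/2, d(DH,O)=11, d(DH,U)=29/2, d(DH,W)=3, d(DH,Z)=12
2. join DH+W (d=3) ⇒ DHW; edges |DH|=1, |W|=3/2
  updated: d(DHW,F)=9, d(DHW,L)=71/3, d(DHW,O)=46/3, d(DHW,U)=56/3, d(DHW,Z)=44/3
3. join L+Z (d=3) ⇒ LZ; edges |L|=3/2, |Z|=3/2
  updated: d(DHW,LZ)=115/6, d(F,LZ)=21/2, d(LZ,O)=23/2, d(LZ,U)=13
4. join DHW+F (d=9) ⇒ DFHW; edges |DHW|=3, |F|=9/2
  updated: d(DFHW,LZ)=17, d(DFHW,O)=73/4, d(DFHW,U)=79/4
5. join LZ+O (d=23/2) ⇒ LOZ; edges |LZ|=17/4, |O|=23/4
  updated: d(DFHW,LOZ)=209/12, d(LOZ,U)=16
6. join LOZ+U (d=16) ⇒ LOUZ; edges |LOZ|=9/4, |U|=8
  updated: d(DFHW,LOUZ)=18
7. join DFHW+LOUZ (d=18) ⇒ DFHLOUWZ; edges |DFHW|=9/2, |LOUZ|=1
final tree: ((((D:1/2,H:1/2):1,W:3/2):3,F:9/2):9/2,(((L:3/2,Z:3/2):17/4,O:23/4):9/4,U:8):1)
total length: 159/4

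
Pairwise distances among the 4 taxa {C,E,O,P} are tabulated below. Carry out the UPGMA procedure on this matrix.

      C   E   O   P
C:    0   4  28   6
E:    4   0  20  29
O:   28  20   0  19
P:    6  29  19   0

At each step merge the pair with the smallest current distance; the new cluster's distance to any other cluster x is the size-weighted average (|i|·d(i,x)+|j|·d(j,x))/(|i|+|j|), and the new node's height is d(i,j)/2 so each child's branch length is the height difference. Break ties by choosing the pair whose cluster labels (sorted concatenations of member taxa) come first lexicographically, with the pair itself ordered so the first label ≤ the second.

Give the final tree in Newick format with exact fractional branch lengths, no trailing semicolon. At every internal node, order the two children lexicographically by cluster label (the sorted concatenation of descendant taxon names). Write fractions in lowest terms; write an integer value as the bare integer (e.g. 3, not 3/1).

(((C:2,E:2):27/4,P:35/4):29/12,O:67/6)

1. join C+E (d=4) ⇒ CE; edges |C|=2, |E|=2
  updated: d(CE,O)=24, d(CE,P)=35/2
2. join CE+P (d=35/2) ⇒ CEP; edges |CE|=27/4, |P|=35/4
  updated: d(CEP,O)=67/3
3. join CEP+O (d=67/3) ⇒ CEOP; edges |CEP|=29/12, |O|=67/6
final tree: (((C:2,E:2):27/4,P:35/4):29/12,O:67/6)
total length: 397/12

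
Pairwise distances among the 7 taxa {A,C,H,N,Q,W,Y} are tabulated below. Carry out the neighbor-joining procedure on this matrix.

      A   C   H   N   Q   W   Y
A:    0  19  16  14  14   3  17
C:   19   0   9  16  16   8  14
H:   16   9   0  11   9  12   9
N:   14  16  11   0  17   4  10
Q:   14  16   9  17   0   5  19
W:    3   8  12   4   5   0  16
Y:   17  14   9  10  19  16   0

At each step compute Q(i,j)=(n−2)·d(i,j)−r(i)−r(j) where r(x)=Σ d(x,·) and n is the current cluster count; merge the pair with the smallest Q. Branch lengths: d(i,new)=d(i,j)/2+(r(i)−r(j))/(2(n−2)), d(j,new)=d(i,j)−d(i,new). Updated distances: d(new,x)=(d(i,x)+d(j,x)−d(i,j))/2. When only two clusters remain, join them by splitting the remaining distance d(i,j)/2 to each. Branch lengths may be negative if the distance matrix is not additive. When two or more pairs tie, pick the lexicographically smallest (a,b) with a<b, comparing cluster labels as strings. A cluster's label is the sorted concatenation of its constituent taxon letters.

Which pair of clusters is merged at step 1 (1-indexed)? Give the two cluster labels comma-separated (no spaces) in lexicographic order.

A,W

iteration 1: select A,W (d=3, Q=-116); attach at lengths (5, -2); label the merged cluster AW
  updated: d(AW,C)=12, d(AW,H)=25/2, d(AW,N)=15/2, d(AW,Q)=8, d(AW,Y)=15
iteration 2: select AW,Q (d=8, Q=-92); attach at lengths (9/4, 23/4); label the merged cluster AQW
  updated: d(AQW,C)=10, d(AQW,H)=27/4, d(AQW,N)=33/4, d(AQW,Y)=13
iteration 3: select N,Y (d=10, Q=-245/4); attach at lengths (39/8, 41/8); label the merged cluster NY
  updated: d(AQW,NY)=45/8, d(C,NY)=10, d(H,NY)=5
iteration 4: select AQW,NY (d=45/8, Q=-127/4); attach at lengths (13/4, 19/8); label the merged cluster ANQWY
  updated: d(ANQWY,C)=115/16, d(ANQWY,H)=49/16
iteration 5: select ANQWY,C (d=115/16, Q=-77/4); attach at lengths (5/8, 105/16); label the merged cluster ACNQWY
  updated: d(ACNQWY,H)=39/16
iteration 6: select ACNQWY,H (d=39/16); attach at lengths (39/32, 39/32); label the merged cluster ACHNQWY
final tree: (((((A:5,W:-2):9/4,Q:23/4):13/4,(N:39/8,Y:41/8):19/8):5/8,C:105/16):39/32,H:39/32)
total length: 145/4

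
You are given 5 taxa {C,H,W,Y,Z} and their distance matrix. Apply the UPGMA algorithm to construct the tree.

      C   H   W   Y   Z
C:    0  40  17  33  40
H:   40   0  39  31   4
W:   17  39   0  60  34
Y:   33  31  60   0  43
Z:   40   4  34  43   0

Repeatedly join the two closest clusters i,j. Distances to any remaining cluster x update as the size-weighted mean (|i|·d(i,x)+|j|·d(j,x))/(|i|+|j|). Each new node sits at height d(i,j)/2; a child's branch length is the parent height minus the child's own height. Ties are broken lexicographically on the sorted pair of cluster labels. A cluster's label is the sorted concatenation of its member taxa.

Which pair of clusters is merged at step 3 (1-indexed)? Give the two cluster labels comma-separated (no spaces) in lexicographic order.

step 1: merge (H,Z) at d=4; branch lengths H→2, Z→2; new cluster HZ
  updated: d(C,HZ)=40, d(HZ,W)=73/2, d(HZ,Y)=37
step 2: merge (C,W) at d=17; branch lengths C→17/2, W→17/2; new cluster CW
  updated: d(CW,HZ)=153/4, d(CW,Y)=93/2
step 3: merge (HZ,Y) at d=37; branch lengths HZ→33/2, Y→37/2; new cluster HYZ
  updated: d(CW,HYZ)=41
step 4: merge (CW,HYZ) at d=41; branch lengths CW→12, HYZ→2; new cluster CHWYZ
final tree: ((C:17/2,W:17/2):12,((H:2,Z:2):33/2,Y:37/2):2)
total length: 70

HZ,Y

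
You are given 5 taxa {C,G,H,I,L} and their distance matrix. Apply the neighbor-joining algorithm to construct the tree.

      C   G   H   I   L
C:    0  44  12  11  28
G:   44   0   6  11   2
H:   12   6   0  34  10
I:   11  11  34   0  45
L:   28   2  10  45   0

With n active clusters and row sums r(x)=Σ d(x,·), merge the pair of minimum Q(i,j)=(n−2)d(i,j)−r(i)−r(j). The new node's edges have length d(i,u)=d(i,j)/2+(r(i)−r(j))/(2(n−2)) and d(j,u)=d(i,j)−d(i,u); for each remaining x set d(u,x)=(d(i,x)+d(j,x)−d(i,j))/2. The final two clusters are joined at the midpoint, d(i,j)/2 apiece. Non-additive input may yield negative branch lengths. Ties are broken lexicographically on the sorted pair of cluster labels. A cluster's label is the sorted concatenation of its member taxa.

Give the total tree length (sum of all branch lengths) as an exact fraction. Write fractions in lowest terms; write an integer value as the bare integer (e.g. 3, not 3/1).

step 1: merge (C,I) at d=11, Q=-163; branch lengths C→9/2, I→13/2; new cluster CI
  updated: d(CI,G)=22, d(CI,H)=35/2, d(CI,L)=31
step 2: merge (CI,H) at d=35/2, Q=-69; branch lengths CI→18, H→-1/2; new cluster CHI
  updated: d(CHI,G)=21/4, d(CHI,L)=47/4
step 3: merge (CHI,G) at d=21/4, Q=-19; branch lengths CHI→15/2, G→-9/4; new cluster CGHI
  updated: d(CGHI,L)=17/4
step 4: merge (CGHI,L) at d=17/4; branch lengths CGHI→17/8, L→17/8; new cluster CGHIL
final tree: ((((C:9/2,I:13/2):18,H:-1/2):15/2,G:-9/4):17/8,L:17/8)
total length: 38

38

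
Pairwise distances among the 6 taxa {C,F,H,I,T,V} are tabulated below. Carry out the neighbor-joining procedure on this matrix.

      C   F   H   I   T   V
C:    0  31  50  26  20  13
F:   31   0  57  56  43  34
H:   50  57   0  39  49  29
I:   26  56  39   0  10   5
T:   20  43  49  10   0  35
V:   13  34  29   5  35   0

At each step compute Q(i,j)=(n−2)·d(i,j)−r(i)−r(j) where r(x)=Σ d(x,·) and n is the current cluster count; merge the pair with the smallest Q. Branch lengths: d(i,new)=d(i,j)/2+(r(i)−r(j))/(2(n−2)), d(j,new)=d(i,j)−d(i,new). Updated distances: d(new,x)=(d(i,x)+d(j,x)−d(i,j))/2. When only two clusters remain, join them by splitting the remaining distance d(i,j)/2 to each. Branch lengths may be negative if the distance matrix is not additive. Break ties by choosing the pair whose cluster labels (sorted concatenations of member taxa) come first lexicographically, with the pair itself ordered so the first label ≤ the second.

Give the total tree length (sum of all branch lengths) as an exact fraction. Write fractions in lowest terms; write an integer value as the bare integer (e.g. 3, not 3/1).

707/8

step 1: merge (I,T) at d=10, Q=-253; branch lengths I→19/8, T→61/8; new cluster IT
  updated: d(C,IT)=18, d(F,IT)=89/2, d(H,IT)=39, d(IT,V)=15
step 2: merge (C,F) at d=31, Q=-371/2; branch lengths C→77/12, F→295/12; new cluster CF
  updated: d(CF,H)=38, d(CF,IT)=63/4, d(CF,V)=8
step 3: merge (CF,IT) at d=63/4, Q=-100; branch lengths CF→47/8, IT→79/8; new cluster CFIT
  updated: d(CFIT,H)=245/8, d(CFIT,V)=29/8
step 4: merge (CFIT,H) at d=245/8, Q=-253/4; branch lengths CFIT→21/8, H→28; new cluster CFHIT
  updated: d(CFHIT,V)=1
step 5: merge (CFHIT,V) at d=1; branch lengths CFHIT→1/2, V→1/2; new cluster CFHITV
final tree: ((((C:77/12,F:295/12):47/8,(I:19/8,T:61/8):79/8):21/8,H:28):1/2,V:1/2)
total length: 707/8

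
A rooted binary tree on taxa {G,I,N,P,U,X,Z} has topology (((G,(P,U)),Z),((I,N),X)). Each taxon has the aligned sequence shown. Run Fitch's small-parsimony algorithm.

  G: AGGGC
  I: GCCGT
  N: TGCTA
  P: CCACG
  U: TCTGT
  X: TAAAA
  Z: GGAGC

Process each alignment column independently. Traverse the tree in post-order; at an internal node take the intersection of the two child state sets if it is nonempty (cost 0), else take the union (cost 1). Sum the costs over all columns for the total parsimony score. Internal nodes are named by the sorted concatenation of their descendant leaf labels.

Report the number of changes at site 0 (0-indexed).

4

PU@0: {C} ∪ {T} = {C,T} (union, +1)
GPU@0: {A} ∪ {C,T} = {A,C,T} (union, +1)
GPUZ@0: {A,C,T} ∪ {G} = {A,C,G,T} (union, +1)
IN@0: {G} ∪ {T} = {G,T} (union, +1)
INX@0: {G,T} ∩ {T} = {T} (intersection, +0)
GINPUXZ@0: {A,C,G,T} ∩ {T} = {T} (intersection, +0)
PU@1: {C} ∩ {C} = {C} (intersection, +0)
GPU@1: {G} ∪ {C} = {C,G} (union, +1)
GPUZ@1: {C,G} ∩ {G} = {G} (intersection, +0)
IN@1: {C} ∪ {G} = {C,G} (union, +1)
INX@1: {C,G} ∪ {A} = {A,C,G} (union, +1)
GINPUXZ@1: {G} ∩ {A,C,G} = {G} (intersection, +0)
PU@2: {A} ∪ {T} = {A,T} (union, +1)
GPU@2: {G} ∪ {A,T} = {A,G,T} (union, +1)
GPUZ@2: {A,G,T} ∩ {A} = {A} (intersection, +0)
IN@2: {C} ∩ {C} = {C} (intersection, +0)
INX@2: {C} ∪ {A} = {A,C} (union, +1)
GINPUXZ@2: {A} ∩ {A,C} = {A} (intersection, +0)
PU@3: {C} ∪ {G} = {C,G} (union, +1)
GPU@3: {G} ∩ {C,G} = {G} (intersection, +0)
GPUZ@3: {G} ∩ {G} = {G} (intersection, +0)
IN@3: {G} ∪ {T} = {G,T} (union, +1)
INX@3: {G,T} ∪ {A} = {A,G,T} (union, +1)
GINPUXZ@3: {G} ∩ {A,G,T} = {G} (intersection, +0)
PU@4: {G} ∪ {T} = {G,T} (union, +1)
GPU@4: {C} ∪ {G,T} = {C,G,T} (union, +1)
GPUZ@4: {C,G,T} ∩ {C} = {C} (intersection, +0)
IN@4: {T} ∪ {A} = {A,T} (union, +1)
INX@4: {A,T} ∩ {A} = {A} (intersection, +0)
GINPUXZ@4: {C} ∪ {A} = {A,C} (union, +1)
per-site changes: [4, 3, 3, 3, 4]; total = 17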